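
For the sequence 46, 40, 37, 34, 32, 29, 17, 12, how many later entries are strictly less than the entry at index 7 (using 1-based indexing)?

The element at index 7 is 17.
Elements after it: 12
Those smaller than 17: 12

1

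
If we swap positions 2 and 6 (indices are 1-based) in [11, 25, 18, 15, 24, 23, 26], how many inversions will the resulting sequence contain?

Positions 2 and 6 hold 25 and 23; after swapping, the array is [11, 23, 18, 15, 24, 25, 26].
For each element, count later entries that are smaller:
11: 0
23: 2
18: 1
15: 0
24: 0
25: 0
26: 0
Sum: 0 + 2 + 1 + 0 + 0 + 0 + 0 = 3

3 inversions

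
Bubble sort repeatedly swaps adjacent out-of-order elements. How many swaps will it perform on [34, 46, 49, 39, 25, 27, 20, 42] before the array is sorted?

The minimum number of adjacent swaps to sort an array equals its inversion count, since every such swap removes exactly one inversion.
Count inversions — for each element, later elements that are smaller:
34: 25, 27, 20 → 3
46: 39, 25, 27, 20, 42 → 5
49: 39, 25, 27, 20, 42 → 5
39: 25, 27, 20 → 3
25: 20 → 1
27: 20 → 1
20: none → 0
42: none → 0
Total inversions: 3 + 5 + 5 + 3 + 1 + 1 + 0 + 0 = 18

18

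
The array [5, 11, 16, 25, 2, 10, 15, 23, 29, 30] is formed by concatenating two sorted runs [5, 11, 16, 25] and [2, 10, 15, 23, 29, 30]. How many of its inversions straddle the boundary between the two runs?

Take each right-half value and tally the left-half values above it:
r = 2: 5, 11, 16, 25 → 4
r = 10: 11, 16, 25 → 3
r = 15: 16, 25 → 2
r = 23: 25 → 1
r = 29: none → 0
r = 30: none → 0
Cross-inversions: 4 + 3 + 2 + 1 + 0 + 0 = 10

Cross-inversions: 10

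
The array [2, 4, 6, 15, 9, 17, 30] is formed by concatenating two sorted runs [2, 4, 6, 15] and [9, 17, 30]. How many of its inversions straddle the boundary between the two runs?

1

For each element r of the right run, count left-run elements greater than r:
r = 9: 15 → 1
r = 17: none → 0
r = 30: none → 0
Cross-inversions: 1 + 0 + 0 = 1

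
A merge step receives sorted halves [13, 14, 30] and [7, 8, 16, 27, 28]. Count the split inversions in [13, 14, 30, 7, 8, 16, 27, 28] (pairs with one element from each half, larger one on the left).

For each element r of the right run, count left-run elements greater than r:
r = 7: 13, 14, 30 → 3
r = 8: 13, 14, 30 → 3
r = 16: 30 → 1
r = 27: 30 → 1
r = 28: 30 → 1
Cross-inversions: 3 + 3 + 1 + 1 + 1 = 9

9 cross-inversions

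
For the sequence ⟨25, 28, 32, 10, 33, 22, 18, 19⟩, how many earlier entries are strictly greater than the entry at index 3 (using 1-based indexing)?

0

The element at index 3 is 32.
Elements before it: 25, 28
None of them are larger than 32.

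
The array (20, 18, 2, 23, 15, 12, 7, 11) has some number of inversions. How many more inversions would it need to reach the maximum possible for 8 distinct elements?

8 inversions short

Maximum inversions for 8 distinct elements is C(8, 2) = 8·7/2 = 28.
Current inversions — for each element, count later smaller elements:
20: 6
18: 5
2: 0
23: 4
15: 3
12: 2
7: 0
11: 0
Current total: 6 + 5 + 0 + 4 + 3 + 2 + 0 + 0 = 20
Shortfall: 28 − 20 = 8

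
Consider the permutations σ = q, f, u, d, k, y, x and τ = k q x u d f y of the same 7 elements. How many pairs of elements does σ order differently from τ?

10

Assign each item its position (1..7) in the first ordering, then rewrite the second ordering as that position sequence:
positions: q→1, f→2, u→3, d→4, k→5, y→6, x→7
second ordering as positions: [5, 1, 7, 3, 4, 2, 6]
Discordant pairs = inversions in this position sequence.
5: 1, 3, 4, 2 → 4
1: 0
7: 3, 4, 2, 6 → 4
3: 2 → 1
4: 2 → 1
2: 0
6: 0
Total: 4 + 0 + 4 + 1 + 1 + 0 + 0 = 10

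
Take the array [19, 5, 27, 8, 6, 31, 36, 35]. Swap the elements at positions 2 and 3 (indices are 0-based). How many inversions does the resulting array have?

Inversions: 6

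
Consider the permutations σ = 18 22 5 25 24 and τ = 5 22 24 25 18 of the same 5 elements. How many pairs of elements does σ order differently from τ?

Discordant pairs: 6

Assign each item its position (1..5) in the first ordering, then rewrite the second ordering as that position sequence:
positions: 18→1, 22→2, 5→3, 25→4, 24→5
second ordering as positions: [3, 2, 5, 4, 1]
Discordant pairs = inversions in this position sequence.
3: 2, 1 → 2
2: 1 → 1
5: 4, 1 → 2
4: 1 → 1
1: 0
Total: 2 + 1 + 2 + 1 + 0 = 6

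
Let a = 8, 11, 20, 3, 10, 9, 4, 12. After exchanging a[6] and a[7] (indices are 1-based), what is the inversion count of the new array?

Positions 6 and 7 hold 9 and 4; after swapping, the array is [8, 11, 20, 3, 10, 4, 9, 12].
Count, for each position, how many later elements it exceeds:
8: 2
11: 4
20: 5
3: 0
10: 2
4: 0
9: 0
12: 0
Sum: 2 + 4 + 5 + 0 + 2 + 0 + 0 + 0 = 13

13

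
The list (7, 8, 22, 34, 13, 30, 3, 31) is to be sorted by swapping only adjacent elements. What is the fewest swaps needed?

10

The minimum number of adjacent swaps to sort an array equals its inversion count, since every such swap removes exactly one inversion.
Count inversions — for each element, later elements that are smaller:
7: 3 → 1
8: 3 → 1
22: 13, 3 → 2
34: 13, 30, 3, 31 → 4
13: 3 → 1
30: 3 → 1
3: none → 0
31: none → 0
Total inversions: 1 + 1 + 2 + 4 + 1 + 1 + 0 + 0 = 10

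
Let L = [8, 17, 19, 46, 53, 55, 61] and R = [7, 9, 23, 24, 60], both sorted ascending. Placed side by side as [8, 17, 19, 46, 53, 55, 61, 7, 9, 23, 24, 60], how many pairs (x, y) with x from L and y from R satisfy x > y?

For each element r of the right run, count left-run elements greater than r:
r = 7: 8, 17, 19, 46, 53, 55, 61 → 7
r = 9: 17, 19, 46, 53, 55, 61 → 6
r = 23: 46, 53, 55, 61 → 4
r = 24: 46, 53, 55, 61 → 4
r = 60: 61 → 1
Cross-inversions: 7 + 6 + 4 + 4 + 1 = 22

22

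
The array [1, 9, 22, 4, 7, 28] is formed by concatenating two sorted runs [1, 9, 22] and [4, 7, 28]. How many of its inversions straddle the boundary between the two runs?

4

Count, for every r in R, how many entries of L exceed r:
r = 4: 9, 22 → 2
r = 7: 9, 22 → 2
r = 28: none → 0
Cross-inversions: 2 + 2 + 0 = 4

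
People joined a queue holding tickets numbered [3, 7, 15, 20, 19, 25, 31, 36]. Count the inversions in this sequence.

Count, for each position, how many later elements it exceeds:
3 → none → 0
7 → none → 0
15 → none → 0
20 → 19 → 1
19 → none → 0
25 → none → 0
31 → none → 0
36 → none → 0
Sum: 0 + 0 + 0 + 1 + 0 + 0 + 0 + 0 = 1

1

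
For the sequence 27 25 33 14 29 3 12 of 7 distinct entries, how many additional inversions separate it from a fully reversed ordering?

6

Maximum inversions for 7 distinct elements is C(7, 2) = 7·6/2 = 21.
Current inversions — for each element, count later smaller elements:
27: 4
25: 3
33: 4
14: 2
29: 2
3: 0
12: 0
Current total: 4 + 3 + 4 + 2 + 2 + 0 + 0 = 15
Shortfall: 21 − 15 = 6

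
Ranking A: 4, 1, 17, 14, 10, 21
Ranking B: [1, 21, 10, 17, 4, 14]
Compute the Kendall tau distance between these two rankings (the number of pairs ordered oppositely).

9 discordant pairs

Assign each item its position (1..6) in the first ordering, then rewrite the second ordering as that position sequence:
positions: 4→1, 1→2, 17→3, 14→4, 10→5, 21→6
second ordering as positions: [2, 6, 5, 3, 1, 4]
Discordant pairs = inversions in this position sequence.
2: 1 → 1
6: 5, 3, 1, 4 → 4
5: 3, 1, 4 → 3
3: 1 → 1
1: 0
4: 0
Total: 1 + 4 + 3 + 1 + 0 + 0 = 9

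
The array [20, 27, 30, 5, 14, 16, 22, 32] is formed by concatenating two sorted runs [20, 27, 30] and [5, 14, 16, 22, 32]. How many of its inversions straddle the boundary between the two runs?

Cross-inversions: 11

For each element r of the right run, count left-run elements greater than r:
r = 5: 20, 27, 30 → 3
r = 14: 20, 27, 30 → 3
r = 16: 20, 27, 30 → 3
r = 22: 27, 30 → 2
r = 32: none → 0
Cross-inversions: 3 + 3 + 3 + 2 + 0 = 11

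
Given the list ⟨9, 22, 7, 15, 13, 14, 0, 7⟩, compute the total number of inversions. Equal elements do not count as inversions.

For each element, count later entries that are smaller:
9 → 7, 0, 7 → 3
22 → 7, 15, 13, 14, 0, 7 → 6
7 → 0 → 1
15 → 13, 14, 0, 7 → 4
13 → 0, 7 → 2
14 → 0, 7 → 2
0 → none → 0
7 → none → 0
Sum: 3 + 6 + 1 + 4 + 2 + 2 + 0 + 0 = 18

18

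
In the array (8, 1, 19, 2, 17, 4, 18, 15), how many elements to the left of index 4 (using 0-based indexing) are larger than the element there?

The element at index 4 is 17.
Elements before it: 8, 1, 19, 2
Those larger than 17: 19

1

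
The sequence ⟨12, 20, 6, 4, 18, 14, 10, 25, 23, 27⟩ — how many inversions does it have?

Element-by-element contributions:
12: 3
20: 5
6: 1
4: 0
18: 2
14: 1
10: 0
25: 1
23: 0
27: 0
Sum: 3 + 5 + 1 + 0 + 2 + 1 + 0 + 1 + 0 + 0 = 13

13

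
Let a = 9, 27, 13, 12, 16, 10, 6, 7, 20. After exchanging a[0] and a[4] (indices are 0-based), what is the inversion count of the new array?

Inversions: 26

Positions 0 and 4 hold 9 and 16; after swapping, the array is [16, 27, 13, 12, 9, 10, 6, 7, 20].
For each element, count later entries that are smaller:
16 → 13, 12, 9, 10, 6, 7 → 6
27 → 13, 12, 9, 10, 6, 7, 20 → 7
13 → 12, 9, 10, 6, 7 → 5
12 → 9, 10, 6, 7 → 4
9 → 6, 7 → 2
10 → 6, 7 → 2
6 → none → 0
7 → none → 0
20 → none → 0
Sum: 6 + 7 + 5 + 4 + 2 + 2 + 0 + 0 + 0 = 26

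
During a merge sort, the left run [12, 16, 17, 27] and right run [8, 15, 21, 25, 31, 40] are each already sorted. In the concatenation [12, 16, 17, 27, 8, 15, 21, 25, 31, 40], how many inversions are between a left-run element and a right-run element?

9

Take each right-half value and tally the left-half values above it:
r = 8: 12, 16, 17, 27 → 4
r = 15: 16, 17, 27 → 3
r = 21: 27 → 1
r = 25: 27 → 1
r = 31: none → 0
r = 40: none → 0
Cross-inversions: 4 + 3 + 1 + 1 + 0 + 0 = 9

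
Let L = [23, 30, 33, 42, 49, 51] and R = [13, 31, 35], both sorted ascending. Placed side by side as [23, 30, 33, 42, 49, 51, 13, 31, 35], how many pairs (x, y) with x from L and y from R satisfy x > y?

Take each right-half value and tally the left-half values above it:
r = 13: 23, 30, 33, 42, 49, 51 → 6
r = 31: 33, 42, 49, 51 → 4
r = 35: 42, 49, 51 → 3
Cross-inversions: 6 + 4 + 3 = 13

13 split inversions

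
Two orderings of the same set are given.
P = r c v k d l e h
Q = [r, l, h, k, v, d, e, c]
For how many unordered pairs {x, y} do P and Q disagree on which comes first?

There are 14 disagreeing pairs.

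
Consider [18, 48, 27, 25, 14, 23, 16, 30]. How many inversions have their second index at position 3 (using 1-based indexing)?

The element at index 3 is 27.
Elements before it: 18, 48
Those larger than 27: 48

1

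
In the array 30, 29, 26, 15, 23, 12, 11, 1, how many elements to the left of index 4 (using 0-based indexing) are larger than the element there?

3

The element at index 4 is 23.
Elements before it: 30, 29, 26, 15
Those larger than 23: 30, 29, 26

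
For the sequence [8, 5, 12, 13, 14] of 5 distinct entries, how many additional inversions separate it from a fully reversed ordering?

Maximum inversions for 5 distinct elements is C(5, 2) = 5·4/2 = 10.
Current inversions — for each element, count later smaller elements:
8: 1
5: 0
12: 0
13: 0
14: 0
Current total: 1 + 0 + 0 + 0 + 0 = 1
Shortfall: 10 − 1 = 9

9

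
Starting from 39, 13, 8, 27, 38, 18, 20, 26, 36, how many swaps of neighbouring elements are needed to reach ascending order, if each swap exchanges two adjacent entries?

Adjacent swaps: 16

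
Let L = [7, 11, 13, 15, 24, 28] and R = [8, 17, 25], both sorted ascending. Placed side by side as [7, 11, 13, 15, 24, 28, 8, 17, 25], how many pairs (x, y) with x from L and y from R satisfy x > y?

Cross-inversions: 8

Take each right-half value and tally the left-half values above it:
r = 8: 11, 13, 15, 24, 28 → 5
r = 17: 24, 28 → 2
r = 25: 28 → 1
Cross-inversions: 5 + 2 + 1 = 8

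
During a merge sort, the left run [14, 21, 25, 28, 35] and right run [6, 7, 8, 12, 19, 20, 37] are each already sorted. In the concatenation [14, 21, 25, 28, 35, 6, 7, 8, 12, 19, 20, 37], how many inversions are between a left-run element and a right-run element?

28 split inversions

For each element r of the right run, count left-run elements greater than r:
r = 6: 14, 21, 25, 28, 35 → 5
r = 7: 14, 21, 25, 28, 35 → 5
r = 8: 14, 21, 25, 28, 35 → 5
r = 12: 14, 21, 25, 28, 35 → 5
r = 19: 21, 25, 28, 35 → 4
r = 20: 21, 25, 28, 35 → 4
r = 37: none → 0
Cross-inversions: 5 + 5 + 5 + 5 + 4 + 4 + 0 = 28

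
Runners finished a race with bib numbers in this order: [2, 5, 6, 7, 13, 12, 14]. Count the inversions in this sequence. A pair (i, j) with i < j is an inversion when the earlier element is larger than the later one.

1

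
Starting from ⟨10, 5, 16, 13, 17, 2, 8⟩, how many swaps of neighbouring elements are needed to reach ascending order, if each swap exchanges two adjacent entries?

Minimum adjacent swaps = number of inversions (each swap of adjacent out-of-order elements removes one inversion and no swap can remove more).
Count inversions — for each element, later elements that are smaller:
10: 5, 2, 8 → 3
5: 2 → 1
16: 13, 2, 8 → 3
13: 2, 8 → 2
17: 2, 8 → 2
2: none → 0
8: none → 0
Total inversions: 3 + 1 + 3 + 2 + 2 + 0 + 0 = 11

11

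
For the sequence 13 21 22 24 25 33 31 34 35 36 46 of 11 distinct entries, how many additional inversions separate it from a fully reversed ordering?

54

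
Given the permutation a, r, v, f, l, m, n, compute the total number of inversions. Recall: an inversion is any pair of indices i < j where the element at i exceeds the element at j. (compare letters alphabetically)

Inversions: 8

Listing every pair i<j with a[i]>a[j] (using 1-based positions):
(2,4): r > f
(2,5): r > l
(2,6): r > m
(2,7): r > n
(3,4): v > f
(3,5): v > l
(3,6): v > m
(3,7): v > n
That's 8 pairs.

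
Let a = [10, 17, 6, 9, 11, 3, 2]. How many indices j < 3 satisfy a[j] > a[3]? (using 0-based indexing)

2

The element at index 3 is 9.
Elements before it: 10, 17, 6
Those larger than 9: 10, 17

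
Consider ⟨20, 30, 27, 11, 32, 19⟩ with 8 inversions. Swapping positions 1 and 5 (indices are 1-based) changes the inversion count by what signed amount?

Positions 1 and 5 hold 20 and 32; after swapping, the array is [32, 30, 27, 11, 20, 19].
For each element, count later entries that are smaller:
32 → 30, 27, 11, 20, 19 → 5
30 → 27, 11, 20, 19 → 4
27 → 11, 20, 19 → 3
11 → none → 0
20 → 19 → 1
19 → none → 0
Sum: 5 + 4 + 3 + 0 + 1 + 0 = 13
Change: 13 − 8 = +5

+5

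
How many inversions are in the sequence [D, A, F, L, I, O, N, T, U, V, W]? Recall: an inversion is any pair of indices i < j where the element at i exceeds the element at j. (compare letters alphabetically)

Count, for each position, how many later elements it exceeds:
D → A → 1
A → none → 0
F → none → 0
L → I → 1
I → none → 0
O → N → 1
N → none → 0
T → none → 0
U → none → 0
V → none → 0
W → none → 0
Sum: 1 + 0 + 0 + 1 + 0 + 1 + 0 + 0 + 0 + 0 + 0 = 3

3 out-of-order pairs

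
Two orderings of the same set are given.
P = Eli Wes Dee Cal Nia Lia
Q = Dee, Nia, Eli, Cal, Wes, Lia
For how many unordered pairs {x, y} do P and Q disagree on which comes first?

6 disagreeing pairs

Assign each item its position (1..6) in the first ordering, then rewrite the second ordering as that position sequence:
positions: Eli→1, Wes→2, Dee→3, Cal→4, Nia→5, Lia→6
second ordering as positions: [3, 5, 1, 4, 2, 6]
Discordant pairs = inversions in this position sequence.
3: 1, 2 → 2
5: 1, 4, 2 → 3
1: 0
4: 2 → 1
2: 0
6: 0
Total: 2 + 3 + 0 + 1 + 0 + 0 = 6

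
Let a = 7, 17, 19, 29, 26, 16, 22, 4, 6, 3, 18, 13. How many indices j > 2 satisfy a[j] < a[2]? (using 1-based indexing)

5 such elements

The element at index 2 is 17.
Elements after it: 19, 29, 26, 16, 22, 4, 6, 3, 18, 13
Those smaller than 17: 16, 4, 6, 3, 13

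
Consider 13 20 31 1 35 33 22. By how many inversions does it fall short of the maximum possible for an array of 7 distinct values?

14

Maximum inversions for 7 distinct elements is C(7, 2) = 7·6/2 = 21.
Current inversions — for each element, count later smaller elements:
13: 1
20: 1
31: 2
1: 0
35: 2
33: 1
22: 0
Current total: 1 + 1 + 2 + 0 + 2 + 1 + 0 = 7
Shortfall: 21 − 7 = 14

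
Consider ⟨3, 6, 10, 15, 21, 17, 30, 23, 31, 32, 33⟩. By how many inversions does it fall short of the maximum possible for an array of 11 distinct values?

53 inversions short

Maximum inversions for 11 distinct elements is C(11, 2) = 11·10/2 = 55.
Current inversions — for each element, count later smaller elements:
3: 0
6: 0
10: 0
15: 0
21: 1
17: 0
30: 1
23: 0
31: 0
32: 0
33: 0
Current total: 0 + 0 + 0 + 0 + 1 + 0 + 1 + 0 + 0 + 0 + 0 = 2
Shortfall: 55 − 2 = 53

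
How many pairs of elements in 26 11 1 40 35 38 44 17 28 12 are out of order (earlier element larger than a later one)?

Count, for each position, how many later elements it exceeds:
26: 4
11: 1
1: 0
40: 5
35: 3
38: 3
44: 3
17: 1
28: 1
12: 0
Sum: 4 + 1 + 0 + 5 + 3 + 3 + 3 + 1 + 1 + 0 = 21

21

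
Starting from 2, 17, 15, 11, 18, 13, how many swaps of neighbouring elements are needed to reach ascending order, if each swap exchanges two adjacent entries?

6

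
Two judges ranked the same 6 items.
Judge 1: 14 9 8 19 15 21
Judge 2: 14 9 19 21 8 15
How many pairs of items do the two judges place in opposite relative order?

Assign each item its position (1..6) in the first ordering, then rewrite the second ordering as that position sequence:
positions: 14→1, 9→2, 8→3, 19→4, 15→5, 21→6
second ordering as positions: [1, 2, 4, 6, 3, 5]
Discordant pairs = inversions in this position sequence.
1: 0
2: 0
4: 3 → 1
6: 3, 5 → 2
3: 0
5: 0
Total: 0 + 0 + 1 + 2 + 0 + 0 = 3

3 discordant pairs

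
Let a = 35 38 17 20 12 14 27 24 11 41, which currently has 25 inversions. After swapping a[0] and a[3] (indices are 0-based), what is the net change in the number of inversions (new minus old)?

-1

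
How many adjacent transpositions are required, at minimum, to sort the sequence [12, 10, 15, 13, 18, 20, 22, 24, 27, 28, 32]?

2 adjacent swaps

The minimum number of adjacent swaps to sort an array equals its inversion count, since every such swap removes exactly one inversion.
Count inversions — for each element, later elements that are smaller:
12: 10 → 1
10: none → 0
15: 13 → 1
13: none → 0
18: none → 0
20: none → 0
22: none → 0
24: none → 0
27: none → 0
28: none → 0
32: none → 0
Total inversions: 1 + 0 + 1 + 0 + 0 + 0 + 0 + 0 + 0 + 0 + 0 = 2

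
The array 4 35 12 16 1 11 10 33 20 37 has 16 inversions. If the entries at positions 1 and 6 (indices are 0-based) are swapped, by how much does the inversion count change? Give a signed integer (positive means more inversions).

-7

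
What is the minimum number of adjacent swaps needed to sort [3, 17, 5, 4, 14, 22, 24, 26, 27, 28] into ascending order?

4 adjacent swaps

The minimum number of adjacent swaps to sort an array equals its inversion count, since every such swap removes exactly one inversion.
Count inversions — for each element, later elements that are smaller:
3: none → 0
17: 5, 4, 14 → 3
5: 4 → 1
4: none → 0
14: none → 0
22: none → 0
24: none → 0
26: none → 0
27: none → 0
28: none → 0
Total inversions: 0 + 3 + 1 + 0 + 0 + 0 + 0 + 0 + 0 + 0 = 4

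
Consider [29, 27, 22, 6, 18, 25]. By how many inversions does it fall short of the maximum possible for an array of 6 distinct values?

Maximum inversions for 6 distinct elements is C(6, 2) = 6·5/2 = 15.
Current inversions — for each element, count later smaller elements:
29: 5
27: 4
22: 2
6: 0
18: 0
25: 0
Current total: 5 + 4 + 2 + 0 + 0 + 0 = 11
Shortfall: 15 − 11 = 4

4 inversions short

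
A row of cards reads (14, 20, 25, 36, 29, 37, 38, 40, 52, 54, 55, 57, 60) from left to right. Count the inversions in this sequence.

1

Sweep left to right; for each value list the smaller values that follow it:
14 → none → 0
20 → none → 0
25 → none → 0
36 → 29 → 1
29 → none → 0
37 → none → 0
38 → none → 0
40 → none → 0
52 → none → 0
54 → none → 0
55 → none → 0
57 → none → 0
60 → none → 0
Sum: 0 + 0 + 0 + 1 + 0 + 0 + 0 + 0 + 0 + 0 + 0 + 0 + 0 = 1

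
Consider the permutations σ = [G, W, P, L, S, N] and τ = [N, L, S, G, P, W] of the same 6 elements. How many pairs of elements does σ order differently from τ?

Assign each item its position (1..6) in the first ordering, then rewrite the second ordering as that position sequence:
positions: G→1, W→2, P→3, L→4, S→5, N→6
second ordering as positions: [6, 4, 5, 1, 3, 2]
Discordant pairs = inversions in this position sequence.
6: 4, 5, 1, 3, 2 → 5
4: 1, 3, 2 → 3
5: 1, 3, 2 → 3
1: 0
3: 2 → 1
2: 0
Total: 5 + 3 + 3 + 0 + 1 + 0 = 12

Discordant pairs: 12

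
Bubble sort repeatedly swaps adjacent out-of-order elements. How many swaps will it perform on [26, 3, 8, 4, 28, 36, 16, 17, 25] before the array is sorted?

13

Each adjacent swap fixes exactly one inversion, so the minimum swap count equals the number of inversions.
Count inversions — for each element, later elements that are smaller:
26: 3, 8, 4, 16, 17, 25 → 6
3: none → 0
8: 4 → 1
4: none → 0
28: 16, 17, 25 → 3
36: 16, 17, 25 → 3
16: none → 0
17: none → 0
25: none → 0
Total inversions: 6 + 0 + 1 + 0 + 3 + 3 + 0 + 0 + 0 = 13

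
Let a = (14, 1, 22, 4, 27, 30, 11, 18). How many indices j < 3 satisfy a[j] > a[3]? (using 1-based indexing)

The element at index 3 is 22.
Elements before it: 14, 1
None of them are larger than 22.

0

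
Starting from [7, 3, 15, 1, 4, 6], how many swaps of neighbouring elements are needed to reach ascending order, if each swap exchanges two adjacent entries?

Each adjacent swap fixes exactly one inversion, so the minimum swap count equals the number of inversions.
Count inversions — for each element, later elements that are smaller:
7: 3, 1, 4, 6 → 4
3: 1 → 1
15: 1, 4, 6 → 3
1: none → 0
4: none → 0
6: none → 0
Total inversions: 4 + 1 + 3 + 0 + 0 + 0 = 8

8 swaps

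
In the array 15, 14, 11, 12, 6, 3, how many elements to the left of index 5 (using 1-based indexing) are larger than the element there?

The element at index 5 is 6.
Elements before it: 15, 14, 11, 12
Those larger than 6: 15, 14, 11, 12

4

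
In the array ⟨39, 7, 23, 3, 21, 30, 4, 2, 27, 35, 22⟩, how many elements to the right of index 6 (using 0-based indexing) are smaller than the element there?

1 such element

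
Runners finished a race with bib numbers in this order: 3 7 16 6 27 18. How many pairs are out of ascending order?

3 out-of-order pairs

Count, for each position, how many later elements it exceeds:
3: 0
7: 1
16: 1
6: 0
27: 1
18: 0
Sum: 0 + 1 + 1 + 0 + 1 + 0 = 3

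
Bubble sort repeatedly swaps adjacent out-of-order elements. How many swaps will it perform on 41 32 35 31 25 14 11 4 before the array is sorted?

Minimum adjacent swaps = number of inversions (each swap of adjacent out-of-order elements removes one inversion and no swap can remove more).
Count inversions — for each element, later elements that are smaller:
41: 32, 35, 31, 25, 14, 11, 4 → 7
32: 31, 25, 14, 11, 4 → 5
35: 31, 25, 14, 11, 4 → 5
31: 25, 14, 11, 4 → 4
25: 14, 11, 4 → 3
14: 11, 4 → 2
11: 4 → 1
4: none → 0
Total inversions: 7 + 5 + 5 + 4 + 3 + 2 + 1 + 0 = 27

27 adjacent swaps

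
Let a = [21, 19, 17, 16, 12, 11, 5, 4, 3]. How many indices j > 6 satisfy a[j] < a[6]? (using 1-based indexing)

3

The element at index 6 is 11.
Elements after it: 5, 4, 3
Those smaller than 11: 5, 4, 3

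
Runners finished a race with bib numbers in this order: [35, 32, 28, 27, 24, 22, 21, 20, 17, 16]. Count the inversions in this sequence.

45 inversions

For each element, count later entries that are smaller:
35 → 32, 28, 27, 24, 22, 21, 20, 17, 16 → 9
32 → 28, 27, 24, 22, 21, 20, 17, 16 → 8
28 → 27, 24, 22, 21, 20, 17, 16 → 7
27 → 24, 22, 21, 20, 17, 16 → 6
24 → 22, 21, 20, 17, 16 → 5
22 → 21, 20, 17, 16 → 4
21 → 20, 17, 16 → 3
20 → 17, 16 → 2
17 → 16 → 1
16 → none → 0
Sum: 9 + 8 + 7 + 6 + 5 + 4 + 3 + 2 + 1 + 0 = 45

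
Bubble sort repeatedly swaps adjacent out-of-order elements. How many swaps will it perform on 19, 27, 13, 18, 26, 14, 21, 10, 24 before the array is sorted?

Each adjacent swap fixes exactly one inversion, so the minimum swap count equals the number of inversions.
Count inversions — for each element, later elements that are smaller:
19: 13, 18, 14, 10 → 4
27: 13, 18, 26, 14, 21, 10, 24 → 7
13: 10 → 1
18: 14, 10 → 2
26: 14, 21, 10, 24 → 4
14: 10 → 1
21: 10 → 1
10: none → 0
24: none → 0
Total inversions: 4 + 7 + 1 + 2 + 4 + 1 + 1 + 0 + 0 = 20

20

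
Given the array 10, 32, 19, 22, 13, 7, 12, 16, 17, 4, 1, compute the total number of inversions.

Count, for each position, how many later elements it exceeds:
10: 3
32: 9
19: 7
22: 7
13: 4
7: 2
12: 2
16: 2
17: 2
4: 1
1: 0
Sum: 3 + 9 + 7 + 7 + 4 + 2 + 2 + 2 + 2 + 1 + 0 = 39

39 out-of-order pairs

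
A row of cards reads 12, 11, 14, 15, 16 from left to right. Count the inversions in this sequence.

1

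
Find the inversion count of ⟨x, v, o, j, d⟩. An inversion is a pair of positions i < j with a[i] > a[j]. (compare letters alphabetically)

Element-by-element contributions:
x: 4
v: 3
o: 2
j: 1
d: 0
Sum: 4 + 3 + 2 + 1 + 0 = 10

There are 10 inversions.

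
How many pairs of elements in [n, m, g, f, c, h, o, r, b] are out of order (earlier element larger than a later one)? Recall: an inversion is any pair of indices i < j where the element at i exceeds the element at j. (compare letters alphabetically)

20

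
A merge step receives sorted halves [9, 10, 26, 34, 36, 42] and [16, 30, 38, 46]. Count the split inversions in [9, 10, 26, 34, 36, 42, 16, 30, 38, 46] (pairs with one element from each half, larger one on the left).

For each element r of the right run, count left-run elements greater than r:
r = 16: 26, 34, 36, 42 → 4
r = 30: 34, 36, 42 → 3
r = 38: 42 → 1
r = 46: none → 0
Cross-inversions: 4 + 3 + 1 + 0 = 8

8 cross-inversions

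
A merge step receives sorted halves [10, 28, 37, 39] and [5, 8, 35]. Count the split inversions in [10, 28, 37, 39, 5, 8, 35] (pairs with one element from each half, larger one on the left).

10 cross-inversions

Take each right-half value and tally the left-half values above it:
r = 5: 10, 28, 37, 39 → 4
r = 8: 10, 28, 37, 39 → 4
r = 35: 37, 39 → 2
Cross-inversions: 4 + 4 + 2 = 10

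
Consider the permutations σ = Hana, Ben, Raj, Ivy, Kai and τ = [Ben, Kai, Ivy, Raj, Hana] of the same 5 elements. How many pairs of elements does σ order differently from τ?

7 discordant pairs

Assign each item its position (1..5) in the first ordering, then rewrite the second ordering as that position sequence:
positions: Hana→1, Ben→2, Raj→3, Ivy→4, Kai→5
second ordering as positions: [2, 5, 4, 3, 1]
Discordant pairs = inversions in this position sequence.
2: 1 → 1
5: 4, 3, 1 → 3
4: 3, 1 → 2
3: 1 → 1
1: 0
Total: 1 + 3 + 2 + 1 + 0 = 7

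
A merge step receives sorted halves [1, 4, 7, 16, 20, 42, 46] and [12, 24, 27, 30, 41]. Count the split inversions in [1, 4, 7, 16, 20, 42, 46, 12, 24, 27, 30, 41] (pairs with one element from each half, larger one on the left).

Count, for every r in R, how many entries of L exceed r:
r = 12: 16, 20, 42, 46 → 4
r = 24: 42, 46 → 2
r = 27: 42, 46 → 2
r = 30: 42, 46 → 2
r = 41: 42, 46 → 2
Cross-inversions: 4 + 2 + 2 + 2 + 2 = 12

12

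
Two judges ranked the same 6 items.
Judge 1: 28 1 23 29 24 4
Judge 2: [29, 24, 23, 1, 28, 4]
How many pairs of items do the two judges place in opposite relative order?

Assign each item its position (1..6) in the first ordering, then rewrite the second ordering as that position sequence:
positions: 28→1, 1→2, 23→3, 29→4, 24→5, 4→6
second ordering as positions: [4, 5, 3, 2, 1, 6]
Discordant pairs = inversions in this position sequence.
4: 3, 2, 1 → 3
5: 3, 2, 1 → 3
3: 2, 1 → 2
2: 1 → 1
1: 0
6: 0
Total: 3 + 3 + 2 + 1 + 0 + 0 = 9

9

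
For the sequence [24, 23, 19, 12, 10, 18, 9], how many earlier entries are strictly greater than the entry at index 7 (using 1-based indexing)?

6

The element at index 7 is 9.
Elements before it: 24, 23, 19, 12, 10, 18
Those larger than 9: 24, 23, 19, 12, 10, 18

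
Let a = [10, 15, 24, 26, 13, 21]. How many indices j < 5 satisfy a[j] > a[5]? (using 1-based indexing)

3

The element at index 5 is 13.
Elements before it: 10, 15, 24, 26
Those larger than 13: 15, 24, 26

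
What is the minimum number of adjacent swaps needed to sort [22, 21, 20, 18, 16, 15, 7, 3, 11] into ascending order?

34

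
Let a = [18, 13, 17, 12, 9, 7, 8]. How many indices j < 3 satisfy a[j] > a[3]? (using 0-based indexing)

The element at index 3 is 12.
Elements before it: 18, 13, 17
Those larger than 12: 18, 13, 17

3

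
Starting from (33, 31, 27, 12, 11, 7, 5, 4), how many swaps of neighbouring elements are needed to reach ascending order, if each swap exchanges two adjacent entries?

28

Minimum adjacent swaps = number of inversions (each swap of adjacent out-of-order elements removes one inversion and no swap can remove more).
Count inversions — for each element, later elements that are smaller:
33: 31, 27, 12, 11, 7, 5, 4 → 7
31: 27, 12, 11, 7, 5, 4 → 6
27: 12, 11, 7, 5, 4 → 5
12: 11, 7, 5, 4 → 4
11: 7, 5, 4 → 3
7: 5, 4 → 2
5: 4 → 1
4: none → 0
Total inversions: 7 + 6 + 5 + 4 + 3 + 2 + 1 + 0 = 28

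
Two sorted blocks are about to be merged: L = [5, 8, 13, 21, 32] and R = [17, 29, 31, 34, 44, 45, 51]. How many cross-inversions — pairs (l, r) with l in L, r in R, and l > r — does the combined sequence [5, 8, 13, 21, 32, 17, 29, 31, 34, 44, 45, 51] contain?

For each element r of the right run, count left-run elements greater than r:
r = 17: 21, 32 → 2
r = 29: 32 → 1
r = 31: 32 → 1
r = 34: none → 0
r = 44: none → 0
r = 45: none → 0
r = 51: none → 0
Cross-inversions: 2 + 1 + 1 + 0 + 0 + 0 + 0 = 4

Split inversions: 4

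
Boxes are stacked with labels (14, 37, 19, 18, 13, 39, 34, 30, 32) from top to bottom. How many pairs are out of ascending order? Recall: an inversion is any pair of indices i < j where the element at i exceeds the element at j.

Sweep left to right; for each value list the smaller values that follow it:
14 → 13 → 1
37 → 19, 18, 13, 34, 30, 32 → 6
19 → 18, 13 → 2
18 → 13 → 1
13 → none → 0
39 → 34, 30, 32 → 3
34 → 30, 32 → 2
30 → none → 0
32 → none → 0
Sum: 1 + 6 + 2 + 1 + 0 + 3 + 2 + 0 + 0 = 15

There are 15 inversions.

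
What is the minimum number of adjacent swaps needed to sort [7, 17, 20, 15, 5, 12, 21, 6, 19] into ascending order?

Minimum adjacent swaps = number of inversions (each swap of adjacent out-of-order elements removes one inversion and no swap can remove more).
Count inversions — for each element, later elements that are smaller:
7: 5, 6 → 2
17: 15, 5, 12, 6 → 4
20: 15, 5, 12, 6, 19 → 5
15: 5, 12, 6 → 3
5: none → 0
12: 6 → 1
21: 6, 19 → 2
6: none → 0
19: none → 0
Total inversions: 2 + 4 + 5 + 3 + 0 + 1 + 2 + 0 + 0 = 17

17 swaps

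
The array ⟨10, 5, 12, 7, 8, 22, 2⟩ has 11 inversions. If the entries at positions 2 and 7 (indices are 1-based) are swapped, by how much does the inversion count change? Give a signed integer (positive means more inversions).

-1

Positions 2 and 7 hold 5 and 2; after swapping, the array is [10, 2, 12, 7, 8, 22, 5].
For each element, count later entries that are smaller:
10: 4
2: 0
12: 3
7: 1
8: 1
22: 1
5: 0
Sum: 4 + 0 + 3 + 1 + 1 + 1 + 0 = 10
Change: 10 − 11 = -1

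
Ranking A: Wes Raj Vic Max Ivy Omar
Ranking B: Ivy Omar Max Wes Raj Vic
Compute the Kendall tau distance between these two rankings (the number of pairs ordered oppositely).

11

Assign each item its position (1..6) in the first ordering, then rewrite the second ordering as that position sequence:
positions: Wes→1, Raj→2, Vic→3, Max→4, Ivy→5, Omar→6
second ordering as positions: [5, 6, 4, 1, 2, 3]
Discordant pairs = inversions in this position sequence.
5: 4, 1, 2, 3 → 4
6: 4, 1, 2, 3 → 4
4: 1, 2, 3 → 3
1: 0
2: 0
3: 0
Total: 4 + 4 + 3 + 0 + 0 + 0 = 11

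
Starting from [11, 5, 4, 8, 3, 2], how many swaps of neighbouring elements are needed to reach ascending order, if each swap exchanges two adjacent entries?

There are 13 swaps.

Minimum adjacent swaps = number of inversions (each swap of adjacent out-of-order elements removes one inversion and no swap can remove more).
Count inversions — for each element, later elements that are smaller:
11: 5, 4, 8, 3, 2 → 5
5: 4, 3, 2 → 3
4: 3, 2 → 2
8: 3, 2 → 2
3: 2 → 1
2: none → 0
Total inversions: 5 + 3 + 2 + 2 + 1 + 0 = 13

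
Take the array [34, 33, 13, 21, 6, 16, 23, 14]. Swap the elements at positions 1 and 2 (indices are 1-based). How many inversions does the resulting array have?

18 inversions

Positions 1 and 2 hold 34 and 33; after swapping, the array is [33, 34, 13, 21, 6, 16, 23, 14].
Sweep left to right; for each value list the smaller values that follow it:
33 → 13, 21, 6, 16, 23, 14 → 6
34 → 13, 21, 6, 16, 23, 14 → 6
13 → 6 → 1
21 → 6, 16, 14 → 3
6 → none → 0
16 → 14 → 1
23 → 14 → 1
14 → none → 0
Sum: 6 + 6 + 1 + 3 + 0 + 1 + 1 + 0 = 18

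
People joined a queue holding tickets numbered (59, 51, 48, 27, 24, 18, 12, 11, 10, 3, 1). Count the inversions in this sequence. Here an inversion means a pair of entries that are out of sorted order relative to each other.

55 inversions

Element-by-element contributions:
59: 10
51: 9
48: 8
27: 7
24: 6
18: 5
12: 4
11: 3
10: 2
3: 1
1: 0
Sum: 10 + 9 + 8 + 7 + 6 + 5 + 4 + 3 + 2 + 1 + 0 = 55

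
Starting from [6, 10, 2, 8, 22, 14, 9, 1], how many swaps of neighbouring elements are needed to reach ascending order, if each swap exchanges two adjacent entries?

Each adjacent swap fixes exactly one inversion, so the minimum swap count equals the number of inversions.
Count inversions — for each element, later elements that are smaller:
6: 2, 1 → 2
10: 2, 8, 9, 1 → 4
2: 1 → 1
8: 1 → 1
22: 14, 9, 1 → 3
14: 9, 1 → 2
9: 1 → 1
1: none → 0
Total inversions: 2 + 4 + 1 + 1 + 3 + 2 + 1 + 0 = 14

14 swaps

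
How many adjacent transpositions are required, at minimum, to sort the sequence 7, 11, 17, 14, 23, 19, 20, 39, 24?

4

Minimum adjacent swaps = number of inversions (each swap of adjacent out-of-order elements removes one inversion and no swap can remove more).
Count inversions — for each element, later elements that are smaller:
7: none → 0
11: none → 0
17: 14 → 1
14: none → 0
23: 19, 20 → 2
19: none → 0
20: none → 0
39: 24 → 1
24: none → 0
Total inversions: 0 + 0 + 1 + 0 + 2 + 0 + 0 + 1 + 0 = 4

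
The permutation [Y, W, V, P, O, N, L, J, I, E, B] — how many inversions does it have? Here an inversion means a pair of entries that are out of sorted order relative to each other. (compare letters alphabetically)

55 out-of-order pairs

Element-by-element contributions:
Y → W, V, P, O, N, L, J, I, E, B → 10
W → V, P, O, N, L, J, I, E, B → 9
V → P, O, N, L, J, I, E, B → 8
P → O, N, L, J, I, E, B → 7
O → N, L, J, I, E, B → 6
N → L, J, I, E, B → 5
L → J, I, E, B → 4
J → I, E, B → 3
I → E, B → 2
E → B → 1
B → none → 0
Sum: 10 + 9 + 8 + 7 + 6 + 5 + 4 + 3 + 2 + 1 + 0 = 55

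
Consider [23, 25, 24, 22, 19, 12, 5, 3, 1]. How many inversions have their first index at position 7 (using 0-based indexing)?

The element at index 7 is 3.
Elements after it: 1
Those smaller than 3: 1

1 such element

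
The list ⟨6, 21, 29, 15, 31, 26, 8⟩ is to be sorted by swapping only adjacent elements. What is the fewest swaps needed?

Minimum adjacent swaps = number of inversions (each swap of adjacent out-of-order elements removes one inversion and no swap can remove more).
Count inversions — for each element, later elements that are smaller:
6: none → 0
21: 15, 8 → 2
29: 15, 26, 8 → 3
15: 8 → 1
31: 26, 8 → 2
26: 8 → 1
8: none → 0
Total inversions: 0 + 2 + 3 + 1 + 2 + 1 + 0 = 9

9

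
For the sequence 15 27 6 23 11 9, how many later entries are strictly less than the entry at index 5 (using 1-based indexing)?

1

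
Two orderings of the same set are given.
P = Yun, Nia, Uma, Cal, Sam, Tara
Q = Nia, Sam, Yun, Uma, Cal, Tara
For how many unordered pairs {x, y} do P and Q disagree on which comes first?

4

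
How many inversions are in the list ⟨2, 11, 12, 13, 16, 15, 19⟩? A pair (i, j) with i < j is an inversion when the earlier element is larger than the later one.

Inversion pairs (indices are 0-based):
(4,5): 16 > 15
That's 1 pair.

1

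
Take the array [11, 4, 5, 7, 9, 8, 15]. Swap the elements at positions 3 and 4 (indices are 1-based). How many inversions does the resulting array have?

7

Positions 3 and 4 hold 5 and 7; after swapping, the array is [11, 4, 7, 5, 9, 8, 15].
For each element, count later entries that are smaller:
11 → 4, 7, 5, 9, 8 → 5
4 → none → 0
7 → 5 → 1
5 → none → 0
9 → 8 → 1
8 → none → 0
15 → none → 0
Sum: 5 + 0 + 1 + 0 + 1 + 0 + 0 = 7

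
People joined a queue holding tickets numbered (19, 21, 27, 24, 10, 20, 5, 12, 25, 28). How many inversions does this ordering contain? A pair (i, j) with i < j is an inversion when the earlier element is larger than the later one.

Element-by-element contributions:
19 → 10, 5, 12 → 3
21 → 10, 20, 5, 12 → 4
27 → 24, 10, 20, 5, 12, 25 → 6
24 → 10, 20, 5, 12 → 4
10 → 5 → 1
20 → 5, 12 → 2
5 → none → 0
12 → none → 0
25 → none → 0
28 → none → 0
Sum: 3 + 4 + 6 + 4 + 1 + 2 + 0 + 0 + 0 + 0 = 20

20 inversions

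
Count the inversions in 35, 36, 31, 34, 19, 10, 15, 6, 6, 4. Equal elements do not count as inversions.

41 inversions

For each element, count later entries that are smaller:
35: 8
36: 8
31: 6
34: 6
19: 5
10: 3
15: 3
6: 1
6: 1
4: 0
Sum: 8 + 8 + 6 + 6 + 5 + 3 + 3 + 1 + 1 + 0 = 41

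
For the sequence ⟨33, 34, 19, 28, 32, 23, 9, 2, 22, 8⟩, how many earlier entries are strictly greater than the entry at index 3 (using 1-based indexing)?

The element at index 3 is 19.
Elements before it: 33, 34
Those larger than 19: 33, 34

2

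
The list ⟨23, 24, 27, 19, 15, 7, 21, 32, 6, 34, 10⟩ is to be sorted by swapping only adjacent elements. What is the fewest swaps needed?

31

The minimum number of adjacent swaps to sort an array equals its inversion count, since every such swap removes exactly one inversion.
Count inversions — for each element, later elements that are smaller:
23: 19, 15, 7, 21, 6, 10 → 6
24: 19, 15, 7, 21, 6, 10 → 6
27: 19, 15, 7, 21, 6, 10 → 6
19: 15, 7, 6, 10 → 4
15: 7, 6, 10 → 3
7: 6 → 1
21: 6, 10 → 2
32: 6, 10 → 2
6: none → 0
34: 10 → 1
10: none → 0
Total inversions: 6 + 6 + 6 + 4 + 3 + 1 + 2 + 2 + 0 + 1 + 0 = 31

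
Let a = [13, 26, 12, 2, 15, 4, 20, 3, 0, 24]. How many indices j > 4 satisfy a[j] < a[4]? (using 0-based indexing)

3

The element at index 4 is 15.
Elements after it: 4, 20, 3, 0, 24
Those smaller than 15: 4, 3, 0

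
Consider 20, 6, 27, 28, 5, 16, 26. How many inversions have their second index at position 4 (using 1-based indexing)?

0

The element at index 4 is 28.
Elements before it: 20, 6, 27
None of them are larger than 28.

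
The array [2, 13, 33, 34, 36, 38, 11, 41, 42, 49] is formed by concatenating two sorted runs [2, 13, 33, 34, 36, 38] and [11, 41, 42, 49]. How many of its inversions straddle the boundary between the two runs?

Count, for every r in R, how many entries of L exceed r:
r = 11: 13, 33, 34, 36, 38 → 5
r = 41: none → 0
r = 42: none → 0
r = 49: none → 0
Cross-inversions: 5 + 0 + 0 + 0 = 5

5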